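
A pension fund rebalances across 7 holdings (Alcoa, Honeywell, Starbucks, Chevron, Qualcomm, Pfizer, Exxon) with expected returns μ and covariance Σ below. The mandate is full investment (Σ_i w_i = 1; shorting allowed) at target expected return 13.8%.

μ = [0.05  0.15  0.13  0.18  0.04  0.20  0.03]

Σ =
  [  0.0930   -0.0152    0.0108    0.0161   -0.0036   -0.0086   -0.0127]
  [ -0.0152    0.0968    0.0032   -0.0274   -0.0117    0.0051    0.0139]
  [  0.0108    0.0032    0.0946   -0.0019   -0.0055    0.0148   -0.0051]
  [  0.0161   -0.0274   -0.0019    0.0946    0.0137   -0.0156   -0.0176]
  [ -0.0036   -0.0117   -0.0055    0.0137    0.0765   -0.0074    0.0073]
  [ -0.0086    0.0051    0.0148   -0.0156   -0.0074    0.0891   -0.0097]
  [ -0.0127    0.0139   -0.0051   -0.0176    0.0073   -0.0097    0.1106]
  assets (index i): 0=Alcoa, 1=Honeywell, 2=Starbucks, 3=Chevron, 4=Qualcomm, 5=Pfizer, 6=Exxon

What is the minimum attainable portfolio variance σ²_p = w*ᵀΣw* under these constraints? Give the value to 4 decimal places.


0.0120

x=Σ⁻¹μ = [0.6658  2.2864  0.9395  2.9643  0.6261  2.6767  0.7688]
y=Σ⁻¹𝟙 = [13.3044  15.8157  7.8716  15.7544  14.2303  15.5276  11.8742]
a=μᵀx=1.615408  b=𝟙ᵀx=10.927641  c=𝟙ᵀy=94.378267  D=ac−b²=33.046110
λ₁=(c·0.138−b)/D = (94.378267·0.138−10.927641)/33.046110 = 0.063443
λ₂=(a−b·0.138)/D = (1.615408−10.927641·0.138)/33.046110 = 0.003250
w* = 0.063443·x + 0.003250·y:
  w_0 = 0.063443·0.6658 + 0.003250·13.3044 = 0.0855  (Alcoa)
  w_1 = 0.063443·2.2864 + 0.003250·15.8157 = 0.1965  (Honeywell)
  w_2 = 0.063443·0.9395 + 0.003250·7.8716 = 0.0852  (Starbucks)
  w_3 = 0.063443·2.9643 + 0.003250·15.7544 = 0.2393  (Chevron)
  w_4 = 0.063443·0.6261 + 0.003250·14.2303 = 0.0860  (Qualcomm)
  w_5 = 0.063443·2.6767 + 0.003250·15.5276 = 0.2203  (Pfizer)
  w_6 = 0.063443·0.7688 + 0.003250·11.8742 = 0.0874  (Exxon)
Σw_i=1.0000  μᵀw=0.1380
σ²=wᵀΣw=λ₁·μ_p+λ₂ = 0.063443·0.138 + 0.003250 = 0.012005 ≈ 0.0120


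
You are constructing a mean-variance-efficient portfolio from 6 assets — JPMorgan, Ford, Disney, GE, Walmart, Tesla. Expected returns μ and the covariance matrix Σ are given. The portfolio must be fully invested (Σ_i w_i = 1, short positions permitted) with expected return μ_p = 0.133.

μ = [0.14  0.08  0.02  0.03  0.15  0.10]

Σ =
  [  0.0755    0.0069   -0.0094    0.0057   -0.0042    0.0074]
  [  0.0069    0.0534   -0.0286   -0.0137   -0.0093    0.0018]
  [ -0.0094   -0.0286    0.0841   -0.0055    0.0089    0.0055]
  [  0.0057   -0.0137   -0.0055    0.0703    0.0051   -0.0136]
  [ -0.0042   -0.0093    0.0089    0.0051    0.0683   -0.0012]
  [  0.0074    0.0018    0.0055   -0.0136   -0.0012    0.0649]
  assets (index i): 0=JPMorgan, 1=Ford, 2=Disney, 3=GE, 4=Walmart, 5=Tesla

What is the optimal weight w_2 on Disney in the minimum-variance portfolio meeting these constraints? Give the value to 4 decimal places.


-0.0262

x=Σ⁻¹μ = [1.6771  2.4108  0.9517  0.9359  2.4591  1.4437]
y=Σ⁻¹𝟙 = [10.1347  39.6750  25.4107  25.1843  15.7662  16.5679]
a=μᵀx=0.988001  b=𝟙ᵀx=9.878312  c=𝟙ᵀy=132.738738  D=ac−b²=33.564959
λ₁=(c·0.133−b)/D = (132.738738·0.133−9.878312)/33.564959 = 0.231668
λ₂=(a−b·0.133)/D = (0.988001−9.878312·0.133)/33.564959 = -0.009707
w* = 0.231668·x + -0.009707·y:
  w_0 = 0.231668·1.6771 + -0.009707·10.1347 = 0.2902  (JPMorgan)
  w_1 = 0.231668·2.4108 + -0.009707·39.6750 = 0.1734  (Ford)
  w_2 = 0.231668·0.9517 + -0.009707·25.4107 = -0.0262  (Disney)
  w_3 = 0.231668·0.9359 + -0.009707·25.1843 = -0.0276  (GE)
  w_4 = 0.231668·2.4591 + -0.009707·15.7662 = 0.4166  (Walmart)
  w_5 = 0.231668·1.4437 + -0.009707·16.5679 = 0.1736  (Tesla)
Σw_i=1.0000  μᵀw=0.1330
σ²=wᵀΣw=λ₁·μ_p+λ₂ = 0.231668·0.133 + -0.009707 = 0.021105 ≈ 0.0211


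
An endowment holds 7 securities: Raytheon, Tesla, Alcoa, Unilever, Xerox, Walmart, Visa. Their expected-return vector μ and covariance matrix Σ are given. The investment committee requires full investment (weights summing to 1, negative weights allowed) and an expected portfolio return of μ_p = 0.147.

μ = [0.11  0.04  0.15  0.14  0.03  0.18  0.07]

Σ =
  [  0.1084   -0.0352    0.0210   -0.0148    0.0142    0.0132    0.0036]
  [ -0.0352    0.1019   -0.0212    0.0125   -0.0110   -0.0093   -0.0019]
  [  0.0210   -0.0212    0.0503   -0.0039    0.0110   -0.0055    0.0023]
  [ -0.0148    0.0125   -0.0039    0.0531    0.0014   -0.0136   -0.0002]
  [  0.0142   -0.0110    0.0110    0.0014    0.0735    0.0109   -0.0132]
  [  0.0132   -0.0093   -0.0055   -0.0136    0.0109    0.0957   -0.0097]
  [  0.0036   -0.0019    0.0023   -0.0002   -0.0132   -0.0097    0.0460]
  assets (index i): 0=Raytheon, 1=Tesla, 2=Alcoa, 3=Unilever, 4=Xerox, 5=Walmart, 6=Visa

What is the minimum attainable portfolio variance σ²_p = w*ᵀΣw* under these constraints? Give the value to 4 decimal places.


0.0122

u=Σ⁻¹μ = [0.8235  1.2798  3.7402  3.5798  -0.2741  2.8349  1.8578]
v=Σ⁻¹𝟙 = [9.1071  18.5077  23.3208  22.8160  13.2267  16.9147  28.0863]
a=μᵀu=1.836084  b=𝟙ᵀu=13.841930  c=𝟙ᵀv=131.979234  D=ac−b²=50.725999
λ₁=(c·0.147−b)/D = (131.979234·0.147−13.841930)/50.725999 = 0.109589
λ₂=(a−b·0.147)/D = (1.836084−13.841930·0.147)/50.725999 = -0.003917
w* = 0.109589·u + -0.003917·v:
  w_0 = 0.109589·0.8235 + -0.003917·9.1071 = 0.0546  (Raytheon)
  w_1 = 0.109589·1.2798 + -0.003917·18.5077 = 0.0678  (Tesla)
  w_2 = 0.109589·3.7402 + -0.003917·23.3208 = 0.3185  (Alcoa)
  w_3 = 0.109589·3.5798 + -0.003917·22.8160 = 0.3029  (Unilever)
  w_4 = 0.109589·-0.2741 + -0.003917·13.2267 = -0.0818  (Xerox)
  w_5 = 0.109589·2.8349 + -0.003917·16.9147 = 0.2444  (Walmart)
  w_6 = 0.109589·1.8578 + -0.003917·28.0863 = 0.0936  (Visa)
Σw_i=1.0000  μᵀw=0.1470
σ²=wᵀΣw=λ₁·μ_p+λ₂ = 0.109589·0.147 + -0.003917 = 0.012193 ≈ 0.0122


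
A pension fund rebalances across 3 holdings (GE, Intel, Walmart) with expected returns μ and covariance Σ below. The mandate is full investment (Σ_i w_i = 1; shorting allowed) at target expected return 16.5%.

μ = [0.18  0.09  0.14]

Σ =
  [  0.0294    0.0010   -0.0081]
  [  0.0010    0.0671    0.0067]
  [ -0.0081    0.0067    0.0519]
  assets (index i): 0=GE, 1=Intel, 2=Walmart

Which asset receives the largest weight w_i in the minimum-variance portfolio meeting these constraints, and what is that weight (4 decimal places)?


p=Σ⁻¹μ = [7.1111  0.8663  3.6955]
q=Σ⁻¹𝟙 = [40.2232  11.9064  24.0084]
a=μᵀp=1.875339  b=𝟙ᵀp=11.672922  c=𝟙ᵀq=76.137973  D=ac−b²=6.527391
λ₁=(c·0.165−b)/D = (76.137973·0.165−11.672922)/6.527391 = 0.136324
λ₂=(a−b·0.165)/D = (1.875339−11.672922·0.165)/6.527391 = -0.007766
w* = 0.136324·p + -0.007766·q:
  w_0 = 0.136324·7.1111 + -0.007766·40.2232 = 0.6570  (GE)
  w_1 = 0.136324·0.8663 + -0.007766·11.9064 = 0.0256  (Intel)
  w_2 = 0.136324·3.6955 + -0.007766·24.0084 = 0.3173  (Walmart)
Σw_i=1.0000  μᵀw=0.1650
σ²=wᵀΣw=λ₁·μ_p+λ₂ = 0.136324·0.165 + -0.007766 = 0.014727 ≈ 0.0147

GE (0.6570)


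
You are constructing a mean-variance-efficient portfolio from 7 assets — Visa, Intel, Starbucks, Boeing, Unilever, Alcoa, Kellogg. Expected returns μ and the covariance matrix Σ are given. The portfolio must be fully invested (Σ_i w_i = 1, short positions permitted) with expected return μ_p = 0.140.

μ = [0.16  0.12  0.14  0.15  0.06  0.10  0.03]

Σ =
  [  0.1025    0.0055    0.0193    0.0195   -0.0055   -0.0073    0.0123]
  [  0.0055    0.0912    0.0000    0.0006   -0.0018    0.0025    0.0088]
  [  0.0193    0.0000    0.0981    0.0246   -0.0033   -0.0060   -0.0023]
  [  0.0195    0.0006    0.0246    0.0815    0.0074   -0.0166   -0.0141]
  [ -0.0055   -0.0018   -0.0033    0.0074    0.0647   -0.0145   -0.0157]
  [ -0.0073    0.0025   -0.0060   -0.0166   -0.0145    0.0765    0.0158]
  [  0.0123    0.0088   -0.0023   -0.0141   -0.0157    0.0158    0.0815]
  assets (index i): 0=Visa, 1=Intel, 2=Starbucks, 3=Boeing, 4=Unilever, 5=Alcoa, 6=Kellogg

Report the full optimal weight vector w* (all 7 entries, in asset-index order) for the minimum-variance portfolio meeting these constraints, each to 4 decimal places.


0.2231  0.1787  0.1400  0.2367  0.0665  0.2730  -0.1180

p=Σ⁻¹μ = [1.2077  1.1821  0.9734  1.5724  1.4457  2.0250  0.2436]
q=Σ⁻¹𝟙 = [6.3012  9.1491  8.0720  12.2419  22.6057  18.1579  13.5114]
a=μᵀp=1.003771  b=𝟙ᵀp=8.649903  c=𝟙ᵀq=90.039020  D=ac−b²=15.557703
λ₁=(c·0.140−b)/D = (90.039020·0.140−8.649903)/15.557703 = 0.254251
λ₂=(a−b·0.140)/D = (1.003771−8.649903·0.140)/15.557703 = -0.013319
w* = 0.254251·p + -0.013319·q:
  w_0 = 0.254251·1.2077 + -0.013319·6.3012 = 0.2231  (Visa)
  w_1 = 0.254251·1.1821 + -0.013319·9.1491 = 0.1787  (Intel)
  w_2 = 0.254251·0.9734 + -0.013319·8.0720 = 0.1400  (Starbucks)
  w_3 = 0.254251·1.5724 + -0.013319·12.2419 = 0.2367  (Boeing)
  w_4 = 0.254251·1.4457 + -0.013319·22.6057 = 0.0665  (Unilever)
  w_5 = 0.254251·2.0250 + -0.013319·18.1579 = 0.2730  (Alcoa)
  w_6 = 0.254251·0.2436 + -0.013319·13.5114 = -0.1180  (Kellogg)
Σw_i=1.0000  μᵀw=0.1400
σ²=wᵀΣw=λ₁·μ_p+λ₂ = 0.254251·0.140 + -0.013319 = 0.022276 ≈ 0.0223


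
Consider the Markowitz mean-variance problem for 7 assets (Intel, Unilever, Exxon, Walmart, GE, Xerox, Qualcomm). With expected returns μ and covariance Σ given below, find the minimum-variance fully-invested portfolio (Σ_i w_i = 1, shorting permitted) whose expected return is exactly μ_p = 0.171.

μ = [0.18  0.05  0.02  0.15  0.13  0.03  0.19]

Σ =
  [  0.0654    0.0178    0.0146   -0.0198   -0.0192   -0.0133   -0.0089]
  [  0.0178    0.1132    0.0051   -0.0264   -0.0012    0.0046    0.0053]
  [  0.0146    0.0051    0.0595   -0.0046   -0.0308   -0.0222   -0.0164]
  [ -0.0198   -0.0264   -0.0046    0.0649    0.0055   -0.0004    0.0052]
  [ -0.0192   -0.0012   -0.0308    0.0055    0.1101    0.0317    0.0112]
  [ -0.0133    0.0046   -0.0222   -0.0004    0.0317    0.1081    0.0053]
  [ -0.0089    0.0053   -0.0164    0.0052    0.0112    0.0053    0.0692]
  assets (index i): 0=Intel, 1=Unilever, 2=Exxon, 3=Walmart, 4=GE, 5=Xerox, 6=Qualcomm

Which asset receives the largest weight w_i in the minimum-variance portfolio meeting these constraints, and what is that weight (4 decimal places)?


Intel (0.3811)

u=Σ⁻¹μ = [4.4209  0.3623  1.3932  3.5188  1.7315  0.4485  3.0377]
v=Σ⁻¹𝟙 = [23.4983  8.5069  29.8172  25.4868  14.7771  12.7520  18.6045]
a=μᵀu=2.185258  b=𝟙ᵀu=14.912820  c=𝟙ᵀv=133.442681  D=ac−b²=69.214557
λ₁=(c·0.171−b)/D = (133.442681·0.171−14.912820)/69.214557 = 0.114223
λ₂=(a−b·0.171)/D = (2.185258−14.912820·0.171)/69.214557 = -0.005271
w* = 0.114223·u + -0.005271·v:
  w_0 = 0.114223·4.4209 + -0.005271·23.4983 = 0.3811  (Intel)
  w_1 = 0.114223·0.3623 + -0.005271·8.5069 = -0.0035  (Unilever)
  w_2 = 0.114223·1.3932 + -0.005271·29.8172 = 0.0020  (Exxon)
  w_3 = 0.114223·3.5188 + -0.005271·25.4868 = 0.2676  (Walmart)
  w_4 = 0.114223·1.7315 + -0.005271·14.7771 = 0.1199  (GE)
  w_5 = 0.114223·0.4485 + -0.005271·12.7520 = -0.0160  (Xerox)
  w_6 = 0.114223·3.0377 + -0.005271·18.6045 = 0.2489  (Qualcomm)
Σw_i=1.0000  μᵀw=0.1710
σ²=wᵀΣw=λ₁·μ_p+λ₂ = 0.114223·0.171 + -0.005271 = 0.014261 ≈ 0.0143


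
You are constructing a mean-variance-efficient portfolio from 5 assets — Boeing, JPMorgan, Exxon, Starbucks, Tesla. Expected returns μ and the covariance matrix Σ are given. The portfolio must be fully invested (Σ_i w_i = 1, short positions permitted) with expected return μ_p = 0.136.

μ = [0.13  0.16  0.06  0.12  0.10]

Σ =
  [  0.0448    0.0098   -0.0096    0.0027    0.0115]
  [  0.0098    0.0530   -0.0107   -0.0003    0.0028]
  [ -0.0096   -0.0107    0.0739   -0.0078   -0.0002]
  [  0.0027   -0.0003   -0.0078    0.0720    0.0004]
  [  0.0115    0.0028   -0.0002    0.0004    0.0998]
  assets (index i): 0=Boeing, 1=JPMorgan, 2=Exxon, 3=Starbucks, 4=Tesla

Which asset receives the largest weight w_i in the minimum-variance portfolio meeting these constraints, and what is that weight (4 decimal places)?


JPMorgan (0.4453)

u=Σ⁻¹μ = [2.3641  2.9068  1.7289  1.7738  0.6444]
v=Σ⁻¹𝟙 = [19.7730  19.0592  20.5058  15.4083  7.1862]
a=μᵀu=1.153444  b=𝟙ᵀu=9.417932  c=𝟙ᵀv=81.932540  D=ac−b²=5.807162
λ₁=(c·0.136−b)/D = (81.932540·0.136−9.417932)/5.807162 = 0.297029
λ₂=(a−b·0.136)/D = (1.153444−9.417932·0.136)/5.807162 = -0.021938
w* = 0.297029·u + -0.021938·v:
  w_0 = 0.297029·2.3641 + -0.021938·19.7730 = 0.2684  (Boeing)
  w_1 = 0.297029·2.9068 + -0.021938·19.0592 = 0.4453  (JPMorgan)
  w_2 = 0.297029·1.7289 + -0.021938·20.5058 = 0.0637  (Exxon)
  w_3 = 0.297029·1.7738 + -0.021938·15.4083 = 0.1889  (Starbucks)
  w_4 = 0.297029·0.6444 + -0.021938·7.1862 = 0.0338  (Tesla)
Σw_i=1.0000  μᵀw=0.1360
σ²=wᵀΣw=λ₁·μ_p+λ₂ = 0.297029·0.136 + -0.021938 = 0.018458 ≈ 0.0185


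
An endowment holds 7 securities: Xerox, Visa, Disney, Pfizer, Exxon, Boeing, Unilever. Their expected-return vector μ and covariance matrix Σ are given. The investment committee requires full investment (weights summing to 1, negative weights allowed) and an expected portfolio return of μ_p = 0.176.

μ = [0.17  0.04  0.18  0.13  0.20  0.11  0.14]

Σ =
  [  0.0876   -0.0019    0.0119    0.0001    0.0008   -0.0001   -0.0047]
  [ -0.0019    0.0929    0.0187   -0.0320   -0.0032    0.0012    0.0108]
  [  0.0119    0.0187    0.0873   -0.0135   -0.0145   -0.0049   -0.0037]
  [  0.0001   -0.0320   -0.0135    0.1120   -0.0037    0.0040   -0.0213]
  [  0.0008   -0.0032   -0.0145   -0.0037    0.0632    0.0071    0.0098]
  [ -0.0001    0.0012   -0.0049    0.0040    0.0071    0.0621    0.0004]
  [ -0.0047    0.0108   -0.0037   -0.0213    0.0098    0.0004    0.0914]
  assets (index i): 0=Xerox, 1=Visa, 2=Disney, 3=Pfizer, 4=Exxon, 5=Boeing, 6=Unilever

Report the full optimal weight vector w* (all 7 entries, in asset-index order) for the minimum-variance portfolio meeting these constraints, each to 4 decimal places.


0.1328  -0.0520  0.2594  0.1281  0.3309  0.0713  0.1296

p=Σ⁻¹μ = [1.6357  0.5025  2.7819  2.0373  3.4914  1.4420  1.7632]
q=Σ⁻¹𝟙 = [10.3033  12.8687  14.0217  16.7368  17.0396  13.8704  12.5304]
a=μᵀp=2.167498  b=𝟙ᵀp=13.653918  c=𝟙ᵀq=97.370926  D=ac−b²=24.621797
λ₁=(c·0.176−b)/D = (97.370926·0.176−13.653918)/24.621797 = 0.141475
λ₂=(a−b·0.176)/D = (2.167498−13.653918·0.176)/24.621797 = -0.009568
w* = 0.141475·p + -0.009568·q:
  w_0 = 0.141475·1.6357 + -0.009568·10.3033 = 0.1328  (Xerox)
  w_1 = 0.141475·0.5025 + -0.009568·12.8687 = -0.0520  (Visa)
  w_2 = 0.141475·2.7819 + -0.009568·14.0217 = 0.2594  (Disney)
  w_3 = 0.141475·2.0373 + -0.009568·16.7368 = 0.1281  (Pfizer)
  w_4 = 0.141475·3.4914 + -0.009568·17.0396 = 0.3309  (Exxon)
  w_5 = 0.141475·1.4420 + -0.009568·13.8704 = 0.0713  (Boeing)
  w_6 = 0.141475·1.7632 + -0.009568·12.5304 = 0.1296  (Unilever)
Σw_i=1.0000  μᵀw=0.1760
σ²=wᵀΣw=λ₁·μ_p+λ₂ = 0.141475·0.176 + -0.009568 = 0.015331 ≈ 0.0153


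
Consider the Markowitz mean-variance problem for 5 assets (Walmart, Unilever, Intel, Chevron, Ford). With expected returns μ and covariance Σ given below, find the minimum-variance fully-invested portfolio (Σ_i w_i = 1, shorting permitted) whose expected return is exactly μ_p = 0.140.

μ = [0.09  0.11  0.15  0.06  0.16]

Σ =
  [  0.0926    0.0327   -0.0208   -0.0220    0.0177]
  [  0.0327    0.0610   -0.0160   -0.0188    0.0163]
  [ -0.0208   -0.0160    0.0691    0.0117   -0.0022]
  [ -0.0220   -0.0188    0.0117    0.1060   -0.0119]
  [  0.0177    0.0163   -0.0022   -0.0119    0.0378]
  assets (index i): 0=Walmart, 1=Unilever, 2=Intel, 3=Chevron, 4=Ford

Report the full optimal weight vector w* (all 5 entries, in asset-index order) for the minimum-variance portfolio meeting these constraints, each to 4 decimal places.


0.0306  0.1392  0.2897  0.0800  0.4605

g=Σ⁻¹μ = [0.5580  1.5083  2.6253  1.0880  3.8165]
h=Σ⁻¹𝟙 = [9.0023  15.2709  18.9726  14.3036  21.2618]
a=μᵀg=1.285831  b=𝟙ᵀg=9.596002  c=𝟙ᵀh=78.811226  D=ac−b²=9.254677
λ₁=(c·0.140−b)/D = (78.811226·0.140−9.596002)/9.254677 = 0.155334
λ₂=(a−b·0.140)/D = (1.285831−9.596002·0.140)/9.254677 = -0.006225
w* = 0.155334·g + -0.006225·h:
  w_0 = 0.155334·0.5580 + -0.006225·9.0023 = 0.0306  (Walmart)
  w_1 = 0.155334·1.5083 + -0.006225·15.2709 = 0.1392  (Unilever)
  w_2 = 0.155334·2.6253 + -0.006225·18.9726 = 0.2897  (Intel)
  w_3 = 0.155334·1.0880 + -0.006225·14.3036 = 0.0800  (Chevron)
  w_4 = 0.155334·3.8165 + -0.006225·21.2618 = 0.4605  (Ford)
Σw_i=1.0000  μᵀw=0.1400
σ²=wᵀΣw=λ₁·μ_p+λ₂ = 0.155334·0.140 + -0.006225 = 0.015522 ≈ 0.0155


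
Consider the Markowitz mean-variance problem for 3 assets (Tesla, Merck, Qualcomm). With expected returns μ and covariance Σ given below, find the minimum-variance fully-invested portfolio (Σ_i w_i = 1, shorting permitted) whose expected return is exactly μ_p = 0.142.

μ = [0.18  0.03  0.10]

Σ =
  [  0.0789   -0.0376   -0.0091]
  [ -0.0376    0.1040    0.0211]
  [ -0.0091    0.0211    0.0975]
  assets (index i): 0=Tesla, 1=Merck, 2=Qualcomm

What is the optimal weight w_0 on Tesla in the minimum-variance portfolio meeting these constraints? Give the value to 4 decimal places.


x=Σ⁻¹μ = [2.9461  1.1398  1.0540]
y=Σ⁻¹𝟙 = [21.0487  15.4230  8.8833]
a=μᵀx=0.669882  b=𝟙ᵀx=5.139785  c=𝟙ᵀy=45.354997  D=ac−b²=3.965118
λ₁=(c·0.142−b)/D = (45.354997·0.142−5.139785)/3.965118 = 0.328017
λ₂=(a−b·0.142)/D = (0.669882−5.139785·0.142)/3.965118 = -0.015124
w* = 0.328017·x + -0.015124·y:
  w_0 = 0.328017·2.9461 + -0.015124·21.0487 = 0.6480  (Tesla)
  w_1 = 0.328017·1.1398 + -0.015124·15.4230 = 0.1406  (Merck)
  w_2 = 0.328017·1.0540 + -0.015124·8.8833 = 0.2114  (Qualcomm)
Σw_i=1.0000  μᵀw=0.1420
σ²=wᵀΣw=λ₁·μ_p+λ₂ = 0.328017·0.142 + -0.015124 = 0.031455 ≈ 0.0315

0.6480


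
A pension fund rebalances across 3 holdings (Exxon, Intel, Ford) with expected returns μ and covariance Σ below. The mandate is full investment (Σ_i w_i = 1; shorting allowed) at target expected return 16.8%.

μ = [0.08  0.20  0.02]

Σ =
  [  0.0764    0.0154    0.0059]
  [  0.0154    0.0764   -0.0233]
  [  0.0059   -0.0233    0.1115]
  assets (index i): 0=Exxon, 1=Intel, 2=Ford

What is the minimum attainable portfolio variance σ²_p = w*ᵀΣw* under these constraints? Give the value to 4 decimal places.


g=Σ⁻¹μ = [0.4357  2.7531  0.7316]
h=Σ⁻¹𝟙 = [9.2213  14.7571  11.5644]
a=μᵀg=0.600109  b=𝟙ᵀg=3.920417  c=𝟙ᵀh=35.542880  D=ac−b²=5.959924
λ₁=(c·0.168−b)/D = (35.542880·0.168−3.920417)/5.959924 = 0.344096
λ₂=(a−b·0.168)/D = (0.600109−3.920417·0.168)/5.959924 = -0.009819
w* = 0.344096·g + -0.009819·h:
  w_0 = 0.344096·0.4357 + -0.009819·9.2213 = 0.0594  (Exxon)
  w_1 = 0.344096·2.7531 + -0.009819·14.7571 = 0.8024  (Intel)
  w_2 = 0.344096·0.7316 + -0.009819·11.5644 = 0.1382  (Ford)
Σw_i=1.0000  μᵀw=0.1680
σ²=wᵀΣw=λ₁·μ_p+λ₂ = 0.344096·0.168 + -0.009819 = 0.047989 ≈ 0.0480

0.0480


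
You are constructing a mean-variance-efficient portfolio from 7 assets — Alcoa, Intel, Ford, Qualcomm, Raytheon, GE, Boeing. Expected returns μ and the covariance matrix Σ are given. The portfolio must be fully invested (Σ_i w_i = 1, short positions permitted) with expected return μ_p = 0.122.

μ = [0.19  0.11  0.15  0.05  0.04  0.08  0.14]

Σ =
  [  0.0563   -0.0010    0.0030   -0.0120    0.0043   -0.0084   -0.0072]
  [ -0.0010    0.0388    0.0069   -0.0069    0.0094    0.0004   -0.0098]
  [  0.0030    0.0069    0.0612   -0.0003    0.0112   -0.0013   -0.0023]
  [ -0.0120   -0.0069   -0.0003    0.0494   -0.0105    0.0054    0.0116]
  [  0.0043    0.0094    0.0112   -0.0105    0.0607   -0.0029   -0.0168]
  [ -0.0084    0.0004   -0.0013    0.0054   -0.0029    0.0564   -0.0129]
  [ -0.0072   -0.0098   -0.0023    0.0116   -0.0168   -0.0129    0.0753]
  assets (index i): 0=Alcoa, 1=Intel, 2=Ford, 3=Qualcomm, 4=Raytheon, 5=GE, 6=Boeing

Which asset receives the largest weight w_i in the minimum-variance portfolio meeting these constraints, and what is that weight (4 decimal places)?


Alcoa (0.2295)

u=Σ⁻¹μ = [4.4526  3.5091  1.8837  1.7175  0.7546  2.6985  3.1653]
v=Σ⁻¹𝟙 = [29.2087  30.7967  9.2520  27.3160  20.9241  26.3308  25.3349]
a=μᵀu=2.289615  b=𝟙ᵀu=18.181196  c=𝟙ᵀv=169.163151  D=ac−b²=56.762579
λ₁=(c·0.122−b)/D = (169.163151·0.122−18.181196)/56.762579 = 0.043280
λ₂=(a−b·0.122)/D = (2.289615−18.181196·0.122)/56.762579 = 0.001260
w* = 0.043280·u + 0.001260·v:
  w_0 = 0.043280·4.4526 + 0.001260·29.2087 = 0.2295  (Alcoa)
  w_1 = 0.043280·3.5091 + 0.001260·30.7967 = 0.1907  (Intel)
  w_2 = 0.043280·1.8837 + 0.001260·9.2520 = 0.0932  (Ford)
  w_3 = 0.043280·1.7175 + 0.001260·27.3160 = 0.1087  (Qualcomm)
  w_4 = 0.043280·0.7546 + 0.001260·20.9241 = 0.0590  (Raytheon)
  w_5 = 0.043280·2.6985 + 0.001260·26.3308 = 0.1500  (GE)
  w_6 = 0.043280·3.1653 + 0.001260·25.3349 = 0.1689  (Boeing)
Σw_i=1.0000  μᵀw=0.1220
σ²=wᵀΣw=λ₁·μ_p+λ₂ = 0.043280·0.122 + 0.001260 = 0.006540 ≈ 0.0065


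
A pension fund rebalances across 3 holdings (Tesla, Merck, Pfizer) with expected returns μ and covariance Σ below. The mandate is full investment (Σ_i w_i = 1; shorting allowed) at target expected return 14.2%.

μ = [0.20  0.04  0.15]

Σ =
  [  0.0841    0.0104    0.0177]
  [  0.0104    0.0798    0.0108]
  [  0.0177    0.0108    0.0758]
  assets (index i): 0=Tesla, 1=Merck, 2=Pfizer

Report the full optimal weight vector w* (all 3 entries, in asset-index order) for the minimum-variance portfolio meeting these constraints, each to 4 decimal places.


0.3861  0.2482  0.3656

p=Σ⁻¹μ = [2.0600  0.0307  1.4935]
q=Σ⁻¹𝟙 = [8.5908  10.0924  9.7486]
a=μᵀp=0.637251  b=𝟙ᵀp=3.584153  c=𝟙ᵀq=28.431805  D=ac−b²=5.272049
λ₁=(c·0.142−b)/D = (28.431805·0.142−3.584153)/5.272049 = 0.085956
λ₂=(a−b·0.142)/D = (0.637251−3.584153·0.142)/5.272049 = 0.024336
w* = 0.085956·p + 0.024336·q:
  w_0 = 0.085956·2.0600 + 0.024336·8.5908 = 0.3861  (Tesla)
  w_1 = 0.085956·0.0307 + 0.024336·10.0924 = 0.2482  (Merck)
  w_2 = 0.085956·1.4935 + 0.024336·9.7486 = 0.3656  (Pfizer)
Σw_i=1.0000  μᵀw=0.1420
σ²=wᵀΣw=λ₁·μ_p+λ₂ = 0.085956·0.142 + 0.024336 = 0.036542 ≈ 0.0365


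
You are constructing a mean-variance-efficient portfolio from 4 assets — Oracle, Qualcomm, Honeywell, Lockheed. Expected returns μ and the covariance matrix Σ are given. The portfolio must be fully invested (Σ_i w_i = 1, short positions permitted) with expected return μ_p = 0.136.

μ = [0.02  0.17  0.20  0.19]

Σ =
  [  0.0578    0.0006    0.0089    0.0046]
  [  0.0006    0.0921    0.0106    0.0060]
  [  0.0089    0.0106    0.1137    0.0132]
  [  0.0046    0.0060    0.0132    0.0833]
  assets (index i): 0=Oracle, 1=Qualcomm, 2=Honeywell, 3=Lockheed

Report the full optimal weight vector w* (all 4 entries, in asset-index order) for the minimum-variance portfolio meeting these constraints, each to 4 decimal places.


u=Σ⁻¹μ = [-0.0395  1.5590  1.3903  1.9505]
v=Σ⁻¹𝟙 = [15.5813  9.4903  5.5789  9.5768]
a=μᵀu=0.912896  b=𝟙ᵀu=4.860328  c=𝟙ᵀv=40.227219  D=ac−b²=13.100475
λ₁=(c·0.136−b)/D = (40.227219·0.136−4.860328)/13.100475 = 0.046607
λ₂=(a−b·0.136)/D = (0.912896−4.860328·0.136)/13.100475 = 0.019228
w* = 0.046607·u + 0.019228·v:
  w_0 = 0.046607·-0.0395 + 0.019228·15.5813 = 0.2978  (Oracle)
  w_1 = 0.046607·1.5590 + 0.019228·9.4903 = 0.2551  (Qualcomm)
  w_2 = 0.046607·1.3903 + 0.019228·5.5789 = 0.1721  (Honeywell)
  w_3 = 0.046607·1.9505 + 0.019228·9.5768 = 0.2750  (Lockheed)
Σw_i=1.0000  μᵀw=0.1360
σ²=wᵀΣw=λ₁·μ_p+λ₂ = 0.046607·0.136 + 0.019228 = 0.025566 ≈ 0.0256

0.2978  0.2551  0.1721  0.2750


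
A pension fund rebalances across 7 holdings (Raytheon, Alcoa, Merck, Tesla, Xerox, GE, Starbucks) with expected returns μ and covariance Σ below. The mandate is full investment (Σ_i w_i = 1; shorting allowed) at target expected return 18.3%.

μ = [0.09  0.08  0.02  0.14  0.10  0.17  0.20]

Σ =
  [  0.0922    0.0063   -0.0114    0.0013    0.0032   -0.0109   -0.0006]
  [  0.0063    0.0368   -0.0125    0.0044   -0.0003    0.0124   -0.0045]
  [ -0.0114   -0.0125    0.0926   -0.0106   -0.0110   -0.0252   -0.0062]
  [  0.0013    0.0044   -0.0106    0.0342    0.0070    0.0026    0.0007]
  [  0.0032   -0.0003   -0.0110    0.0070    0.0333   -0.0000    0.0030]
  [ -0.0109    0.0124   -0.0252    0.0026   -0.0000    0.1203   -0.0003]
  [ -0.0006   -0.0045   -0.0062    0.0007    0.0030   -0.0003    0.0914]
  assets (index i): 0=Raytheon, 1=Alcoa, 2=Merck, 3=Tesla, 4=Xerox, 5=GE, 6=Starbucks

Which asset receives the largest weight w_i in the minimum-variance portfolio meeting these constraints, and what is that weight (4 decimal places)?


p=Σ⁻¹μ = [1.1540  1.9446  1.9546  3.7068  2.5674  1.6524  2.3169]
q=Σ⁻¹𝟙 = [12.1799  29.1226  26.9295  25.8022  31.4144  11.5304  13.0906]
a=μᵀp=1.818484  b=𝟙ᵀp=15.296619  c=𝟙ᵀq=150.069571  D=ac−b²=38.912554
λ₁=(c·0.183−b)/D = (150.069571·0.183−15.296619)/38.912554 = 0.312653
λ₂=(a−b·0.183)/D = (1.818484−15.296619·0.183)/38.912554 = -0.025205
w* = 0.312653·p + -0.025205·q:
  w_0 = 0.312653·1.1540 + -0.025205·12.1799 = 0.0538  (Raytheon)
  w_1 = 0.312653·1.9446 + -0.025205·29.1226 = -0.1261  (Alcoa)
  w_2 = 0.312653·1.9546 + -0.025205·26.9295 = -0.0676  (Merck)
  w_3 = 0.312653·3.7068 + -0.025205·25.8022 = 0.5086  (Tesla)
  w_4 = 0.312653·2.5674 + -0.025205·31.4144 = 0.0109  (Xerox)
  w_5 = 0.312653·1.6524 + -0.025205·11.5304 = 0.2260  (GE)
  w_6 = 0.312653·2.3169 + -0.025205·13.0906 = 0.3944  (Starbucks)
Σw_i=1.0000  μᵀw=0.1830
σ²=wᵀΣw=λ₁·μ_p+λ₂ = 0.312653·0.183 + -0.025205 = 0.032010 ≈ 0.0320

Tesla (0.5086)


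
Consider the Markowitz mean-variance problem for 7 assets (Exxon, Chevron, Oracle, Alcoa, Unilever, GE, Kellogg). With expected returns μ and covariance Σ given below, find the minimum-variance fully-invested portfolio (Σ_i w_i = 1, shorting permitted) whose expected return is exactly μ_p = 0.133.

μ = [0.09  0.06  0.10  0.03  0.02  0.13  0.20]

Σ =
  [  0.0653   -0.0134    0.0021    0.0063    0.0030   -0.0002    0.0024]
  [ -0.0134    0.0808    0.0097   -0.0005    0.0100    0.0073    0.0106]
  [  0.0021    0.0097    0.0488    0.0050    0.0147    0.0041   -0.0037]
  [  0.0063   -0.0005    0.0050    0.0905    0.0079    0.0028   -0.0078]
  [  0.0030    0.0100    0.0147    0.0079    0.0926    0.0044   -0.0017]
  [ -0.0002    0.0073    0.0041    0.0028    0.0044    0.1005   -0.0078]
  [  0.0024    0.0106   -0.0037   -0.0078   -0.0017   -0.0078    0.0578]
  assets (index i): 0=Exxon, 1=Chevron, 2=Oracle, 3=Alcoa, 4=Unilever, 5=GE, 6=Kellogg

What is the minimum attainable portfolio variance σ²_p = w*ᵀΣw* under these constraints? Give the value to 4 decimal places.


p=Σ⁻¹μ = [1.1565  0.0707  2.1668  0.4307  -0.2112  1.4938  3.7914]
q=Σ⁻¹𝟙 = [14.7263  8.8947  15.9211  10.0131  5.8699  9.6148  18.8989]
a=μᵀp=1.286180  b=𝟙ᵀp=8.898651  c=𝟙ᵀq=83.938747  D=ac−b²=28.774354
λ₁=(c·0.133−b)/D = (83.938747·0.133−8.898651)/28.774354 = 0.078723
λ₂=(a−b·0.133)/D = (1.286180−8.898651·0.133)/28.774354 = 0.003568
w* = 0.078723·p + 0.003568·q:
  w_0 = 0.078723·1.1565 + 0.003568·14.7263 = 0.1436  (Exxon)
  w_1 = 0.078723·0.0707 + 0.003568·8.8947 = 0.0373  (Chevron)
  w_2 = 0.078723·2.1668 + 0.003568·15.9211 = 0.2274  (Oracle)
  w_3 = 0.078723·0.4307 + 0.003568·10.0131 = 0.0696  (Alcoa)
  w_4 = 0.078723·-0.2112 + 0.003568·5.8699 = 0.0043  (Unilever)
  w_5 = 0.078723·1.4938 + 0.003568·9.6148 = 0.1519  (GE)
  w_6 = 0.078723·3.7914 + 0.003568·18.8989 = 0.3659  (Kellogg)
Σw_i=1.0000  μᵀw=0.1330
σ²=wᵀΣw=λ₁·μ_p+λ₂ = 0.078723·0.133 + 0.003568 = 0.014038 ≈ 0.0140

0.0140


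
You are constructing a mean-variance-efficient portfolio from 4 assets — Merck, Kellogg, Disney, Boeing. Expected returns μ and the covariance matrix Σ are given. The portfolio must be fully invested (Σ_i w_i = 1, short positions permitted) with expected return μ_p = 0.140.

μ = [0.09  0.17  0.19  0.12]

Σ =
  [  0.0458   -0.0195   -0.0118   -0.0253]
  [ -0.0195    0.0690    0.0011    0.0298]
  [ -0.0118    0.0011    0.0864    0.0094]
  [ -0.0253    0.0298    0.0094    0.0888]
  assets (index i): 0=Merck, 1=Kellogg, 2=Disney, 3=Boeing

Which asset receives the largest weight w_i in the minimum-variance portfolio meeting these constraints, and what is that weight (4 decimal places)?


u=Σ⁻¹μ = [4.7536  3.1785  2.6601  1.3574]
v=Σ⁻¹𝟙 = [42.5911  19.7486  15.4936  15.1284]
a=μᵀu=1.636486  b=𝟙ᵀu=11.949657  c=𝟙ᵀv=92.961737  D=ac−b²=9.336324
λ₁=(c·0.140−b)/D = (92.961737·0.140−11.949657)/9.336324 = 0.114069
λ₂=(a−b·0.140)/D = (1.636486−11.949657·0.140)/9.336324 = -0.003906
w* = 0.114069·u + -0.003906·v:
  w_0 = 0.114069·4.7536 + -0.003906·42.5911 = 0.3759  (Merck)
  w_1 = 0.114069·3.1785 + -0.003906·19.7486 = 0.2854  (Kellogg)
  w_2 = 0.114069·2.6601 + -0.003906·15.4936 = 0.2429  (Disney)
  w_3 = 0.114069·1.3574 + -0.003906·15.1284 = 0.0958  (Boeing)
Σw_i=1.0000  μᵀw=0.1400
σ²=wᵀΣw=λ₁·μ_p+λ₂ = 0.114069·0.140 + -0.003906 = 0.012064 ≈ 0.0121

Merck (0.3759)


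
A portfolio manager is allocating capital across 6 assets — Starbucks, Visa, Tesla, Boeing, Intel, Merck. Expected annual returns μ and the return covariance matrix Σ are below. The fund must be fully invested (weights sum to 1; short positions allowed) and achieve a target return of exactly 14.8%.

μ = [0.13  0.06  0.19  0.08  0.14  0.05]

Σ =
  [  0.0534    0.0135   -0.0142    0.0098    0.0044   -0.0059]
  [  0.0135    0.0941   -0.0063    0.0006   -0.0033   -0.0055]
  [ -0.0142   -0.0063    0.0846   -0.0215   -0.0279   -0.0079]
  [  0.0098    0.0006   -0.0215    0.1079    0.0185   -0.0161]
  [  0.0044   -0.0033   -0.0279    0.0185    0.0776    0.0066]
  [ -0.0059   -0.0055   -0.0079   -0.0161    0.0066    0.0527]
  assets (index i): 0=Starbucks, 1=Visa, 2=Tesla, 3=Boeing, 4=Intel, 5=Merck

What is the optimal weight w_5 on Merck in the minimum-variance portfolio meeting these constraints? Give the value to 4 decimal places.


0.0530

p=Σ⁻¹μ = [3.1734  0.6690  4.1982  1.1177  2.7252  2.0033]
q=Σ⁻¹𝟙 = [22.5901  11.4684  28.2317  14.3445  16.3345  29.2700]
a=μᵀp=1.821440  b=𝟙ᵀp=13.886739  c=𝟙ᵀq=122.239253  D=ac−b²=29.809928
λ₁=(c·0.148−b)/D = (122.239253·0.148−13.886739)/29.809928 = 0.141049
λ₂=(a−b·0.148)/D = (1.821440−13.886739·0.148)/29.809928 = -0.007843
w* = 0.141049·p + -0.007843·q:
  w_0 = 0.141049·3.1734 + -0.007843·22.5901 = 0.2704  (Starbucks)
  w_1 = 0.141049·0.6690 + -0.007843·11.4684 = 0.0044  (Visa)
  w_2 = 0.141049·4.1982 + -0.007843·28.2317 = 0.3707  (Tesla)
  w_3 = 0.141049·1.1177 + -0.007843·14.3445 = 0.0451  (Boeing)
  w_4 = 0.141049·2.7252 + -0.007843·16.3345 = 0.2563  (Intel)
  w_5 = 0.141049·2.0033 + -0.007843·29.2700 = 0.0530  (Merck)
Σw_i=1.0000  μᵀw=0.1480
σ²=wᵀΣw=λ₁·μ_p+λ₂ = 0.141049·0.148 + -0.007843 = 0.013032 ≈ 0.0130


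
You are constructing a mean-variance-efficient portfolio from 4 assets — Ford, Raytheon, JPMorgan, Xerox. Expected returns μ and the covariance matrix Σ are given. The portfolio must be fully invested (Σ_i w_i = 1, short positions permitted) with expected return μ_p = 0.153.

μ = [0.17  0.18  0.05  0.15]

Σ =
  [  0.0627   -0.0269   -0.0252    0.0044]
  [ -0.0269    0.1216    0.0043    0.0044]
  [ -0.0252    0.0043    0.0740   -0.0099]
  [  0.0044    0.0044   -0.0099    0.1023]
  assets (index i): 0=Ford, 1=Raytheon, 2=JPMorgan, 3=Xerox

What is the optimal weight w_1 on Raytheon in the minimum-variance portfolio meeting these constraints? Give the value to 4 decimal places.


0.2622

g=Σ⁻¹μ = [4.5354  2.3530  2.2693  1.3896]
h=Σ⁻¹𝟙 = [31.0898  13.8590  24.6640  10.2287]
a=μᵀg=1.516476  b=𝟙ᵀg=10.547403  c=𝟙ᵀh=79.841560  D=ac−b²=9.830072
λ₁=(c·0.153−b)/D = (79.841560·0.153−10.547403)/9.830072 = 0.169720
λ₂=(a−b·0.153)/D = (1.516476−10.547403·0.153)/9.830072 = -0.009896
w* = 0.169720·g + -0.009896·h:
  w_0 = 0.169720·4.5354 + -0.009896·31.0898 = 0.4621  (Ford)
  w_1 = 0.169720·2.3530 + -0.009896·13.8590 = 0.2622  (Raytheon)
  w_2 = 0.169720·2.2693 + -0.009896·24.6640 = 0.1411  (JPMorgan)
  w_3 = 0.169720·1.3896 + -0.009896·10.2287 = 0.1346  (Xerox)
Σw_i=1.0000  μᵀw=0.1530
σ²=wᵀΣw=λ₁·μ_p+λ₂ = 0.169720·0.153 + -0.009896 = 0.016071 ≈ 0.0161


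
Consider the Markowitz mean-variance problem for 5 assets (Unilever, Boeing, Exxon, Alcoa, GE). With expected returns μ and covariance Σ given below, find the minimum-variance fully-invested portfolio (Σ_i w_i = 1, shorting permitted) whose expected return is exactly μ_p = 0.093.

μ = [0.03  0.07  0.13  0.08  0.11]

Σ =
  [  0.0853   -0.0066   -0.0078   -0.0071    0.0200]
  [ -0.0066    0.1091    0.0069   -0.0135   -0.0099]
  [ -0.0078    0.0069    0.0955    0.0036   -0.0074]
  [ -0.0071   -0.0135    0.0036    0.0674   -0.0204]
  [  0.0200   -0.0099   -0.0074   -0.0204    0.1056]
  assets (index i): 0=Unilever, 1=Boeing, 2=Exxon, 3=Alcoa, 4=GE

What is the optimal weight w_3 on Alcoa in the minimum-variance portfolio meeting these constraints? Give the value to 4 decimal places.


0.3024

x=Σ⁻¹μ = [0.3454  0.9344  1.3711  1.7932  1.5063]
y=Σ⁻¹𝟙 = [12.4375  13.2131  10.7315  22.2787  13.4087]
a=μᵀx=0.563160  b=𝟙ᵀx=5.950400  c=𝟙ᵀy=72.069580  D=ac−b²=5.179462
λ₁=(c·0.093−b)/D = (72.069580·0.093−5.950400)/5.179462 = 0.145203
λ₂=(a−b·0.093)/D = (0.563160−5.950400·0.093)/5.179462 = 0.001887
w* = 0.145203·x + 0.001887·y:
  w_0 = 0.145203·0.3454 + 0.001887·12.4375 = 0.0736  (Unilever)
  w_1 = 0.145203·0.9344 + 0.001887·13.2131 = 0.1606  (Boeing)
  w_2 = 0.145203·1.3711 + 0.001887·10.7315 = 0.2193  (Exxon)
  w_3 = 0.145203·1.7932 + 0.001887·22.2787 = 0.3024  (Alcoa)
  w_4 = 0.145203·1.5063 + 0.001887·13.4087 = 0.2440  (GE)
Σw_i=1.0000  μᵀw=0.0930
σ²=wᵀΣw=λ₁·μ_p+λ₂ = 0.145203·0.093 + 0.001887 = 0.015391 ≈ 0.0154


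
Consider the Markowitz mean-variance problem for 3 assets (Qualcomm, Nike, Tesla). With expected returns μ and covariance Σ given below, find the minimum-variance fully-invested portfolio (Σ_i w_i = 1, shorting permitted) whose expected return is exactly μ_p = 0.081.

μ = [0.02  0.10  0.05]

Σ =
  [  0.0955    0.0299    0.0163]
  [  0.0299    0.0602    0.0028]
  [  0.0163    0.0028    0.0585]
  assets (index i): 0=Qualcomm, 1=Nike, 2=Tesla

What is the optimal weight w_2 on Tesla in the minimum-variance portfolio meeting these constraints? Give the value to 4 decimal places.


x=Σ⁻¹μ = [-0.5368  1.8853  0.9140]
y=Σ⁻¹𝟙 = [3.3807  14.2126  15.4718]
a=μᵀx=0.223491  b=𝟙ᵀx=2.262461  c=𝟙ᵀy=33.065036  D=ac−b²=2.271000
λ₁=(c·0.081−b)/D = (33.065036·0.081−2.262461)/2.271000 = 0.183094
λ₂=(a−b·0.081)/D = (0.223491−2.262461·0.081)/2.271000 = 0.017715
w* = 0.183094·x + 0.017715·y:
  w_0 = 0.183094·-0.5368 + 0.017715·3.3807 = -0.0384  (Qualcomm)
  w_1 = 0.183094·1.8853 + 0.017715·14.2126 = 0.5970  (Nike)
  w_2 = 0.183094·0.9140 + 0.017715·15.4718 = 0.4414  (Tesla)
Σw_i=1.0000  μᵀw=0.0810
σ²=wᵀΣw=λ₁·μ_p+λ₂ = 0.183094·0.081 + 0.017715 = 0.032546 ≈ 0.0325

0.4414


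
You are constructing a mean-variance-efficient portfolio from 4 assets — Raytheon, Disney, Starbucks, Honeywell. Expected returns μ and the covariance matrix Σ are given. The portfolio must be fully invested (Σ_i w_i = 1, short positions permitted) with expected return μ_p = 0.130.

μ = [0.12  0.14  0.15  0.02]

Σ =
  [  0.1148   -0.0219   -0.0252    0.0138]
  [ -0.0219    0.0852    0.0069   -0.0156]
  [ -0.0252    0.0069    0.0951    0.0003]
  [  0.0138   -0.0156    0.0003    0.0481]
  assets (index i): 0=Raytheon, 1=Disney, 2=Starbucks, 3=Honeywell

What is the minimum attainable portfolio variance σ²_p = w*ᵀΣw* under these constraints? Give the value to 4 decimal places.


0.0212

p=Σ⁻¹μ = [1.7867  2.0504  1.9002  0.5563]
q=Σ⁻¹𝟙 = [12.0890  18.0765  12.3342  23.1074]
a=μᵀp=0.797620  b=𝟙ᵀp=6.293666  c=𝟙ᵀq=65.607069  D=ac−b²=12.719282
λ₁=(c·0.130−b)/D = (65.607069·0.130−6.293666)/12.719282 = 0.175737
λ₂=(a−b·0.130)/D = (0.797620−6.293666·0.130)/12.719282 = -0.001616
w* = 0.175737·p + -0.001616·q:
  w_0 = 0.175737·1.7867 + -0.001616·12.0890 = 0.2945  (Raytheon)
  w_1 = 0.175737·2.0504 + -0.001616·18.0765 = 0.3311  (Disney)
  w_2 = 0.175737·1.9002 + -0.001616·12.3342 = 0.3140  (Starbucks)
  w_3 = 0.175737·0.5563 + -0.001616·23.1074 = 0.0604  (Honeywell)
Σw_i=1.0000  μᵀw=0.1300
σ²=wᵀΣw=λ₁·μ_p+λ₂ = 0.175737·0.130 + -0.001616 = 0.021230 ≈ 0.0212


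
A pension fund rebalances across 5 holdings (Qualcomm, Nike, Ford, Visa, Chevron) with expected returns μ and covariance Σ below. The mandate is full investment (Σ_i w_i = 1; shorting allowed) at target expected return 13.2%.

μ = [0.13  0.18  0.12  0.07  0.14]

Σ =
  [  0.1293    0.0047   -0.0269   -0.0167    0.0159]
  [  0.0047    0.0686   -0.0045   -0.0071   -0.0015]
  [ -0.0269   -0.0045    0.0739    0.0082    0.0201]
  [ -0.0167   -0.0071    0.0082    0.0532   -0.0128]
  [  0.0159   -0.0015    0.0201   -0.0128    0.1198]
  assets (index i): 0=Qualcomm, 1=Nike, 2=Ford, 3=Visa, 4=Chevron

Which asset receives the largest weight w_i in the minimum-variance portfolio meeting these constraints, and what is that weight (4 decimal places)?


Nike (0.3222)

g=Σ⁻¹μ = [1.4391  2.8828  1.8384  2.0924  0.9288]
h=Σ⁻¹𝟙 = [12.3976  17.3660  14.4504  24.4901  7.1114]
a=μᵀg=1.203095  b=𝟙ᵀg=9.181507  c=𝟙ᵀh=75.815402  D=ac−b²=6.913089
λ₁=(c·0.132−b)/D = (75.815402·0.132−9.181507)/6.913089 = 0.119502
λ₂=(a−b·0.132)/D = (1.203095−9.181507·0.132)/6.913089 = -0.001282
w* = 0.119502·g + -0.001282·h:
  w_0 = 0.119502·1.4391 + -0.001282·12.3976 = 0.1561  (Qualcomm)
  w_1 = 0.119502·2.8828 + -0.001282·17.3660 = 0.3222  (Nike)
  w_2 = 0.119502·1.8384 + -0.001282·14.4504 = 0.2012  (Ford)
  w_3 = 0.119502·2.0924 + -0.001282·24.4901 = 0.2186  (Visa)
  w_4 = 0.119502·0.9288 + -0.001282·7.1114 = 0.1019  (Chevron)
Σw_i=1.0000  μᵀw=0.1320
σ²=wᵀΣw=λ₁·μ_p+λ₂ = 0.119502·0.132 + -0.001282 = 0.014492 ≈ 0.0145


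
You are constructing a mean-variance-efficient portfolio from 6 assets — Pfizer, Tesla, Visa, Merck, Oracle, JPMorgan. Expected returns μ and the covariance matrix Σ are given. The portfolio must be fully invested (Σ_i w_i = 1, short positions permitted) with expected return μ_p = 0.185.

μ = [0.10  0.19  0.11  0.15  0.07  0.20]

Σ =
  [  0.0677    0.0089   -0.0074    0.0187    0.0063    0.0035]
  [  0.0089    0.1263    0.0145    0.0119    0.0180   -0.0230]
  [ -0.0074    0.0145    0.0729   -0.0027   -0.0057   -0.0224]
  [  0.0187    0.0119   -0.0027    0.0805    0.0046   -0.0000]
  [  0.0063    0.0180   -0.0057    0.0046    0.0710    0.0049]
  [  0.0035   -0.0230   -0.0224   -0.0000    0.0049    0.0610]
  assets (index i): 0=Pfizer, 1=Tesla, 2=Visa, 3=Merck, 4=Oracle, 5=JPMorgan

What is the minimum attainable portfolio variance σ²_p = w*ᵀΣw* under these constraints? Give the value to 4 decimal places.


0.0191

g=Σ⁻¹μ = [0.8587  1.8487  2.8199  1.4720  0.2309  4.9434]
h=Σ⁻¹𝟙 = [11.5613  6.8196  22.6160  8.8703  10.7943  25.7392]
a=μᵀg=1.972965  b=𝟙ᵀg=12.173611  c=𝟙ᵀh=86.400731  D=ac−b²=22.268784
λ₁=(c·0.185−b)/D = (86.400731·0.185−12.173611)/22.268784 = 0.171115
λ₂=(a−b·0.185)/D = (1.972965−12.173611·0.185)/22.268784 = -0.012536
w* = 0.171115·g + -0.012536·h:
  w_0 = 0.171115·0.8587 + -0.012536·11.5613 = 0.0020  (Pfizer)
  w_1 = 0.171115·1.8487 + -0.012536·6.8196 = 0.2309  (Tesla)
  w_2 = 0.171115·2.8199 + -0.012536·22.6160 = 0.1990  (Visa)
  w_3 = 0.171115·1.4720 + -0.012536·8.8703 = 0.1407  (Merck)
  w_4 = 0.171115·0.2309 + -0.012536·10.7943 = -0.0958  (Oracle)
  w_5 = 0.171115·4.9434 + -0.012536·25.7392 = 0.5232  (JPMorgan)
Σw_i=1.0000  μᵀw=0.1850
σ²=wᵀΣw=λ₁·μ_p+λ₂ = 0.171115·0.185 + -0.012536 = 0.019121 ≈ 0.0191
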